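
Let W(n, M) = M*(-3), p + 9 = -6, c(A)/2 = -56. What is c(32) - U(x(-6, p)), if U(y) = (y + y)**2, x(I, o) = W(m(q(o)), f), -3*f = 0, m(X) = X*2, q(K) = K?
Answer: -112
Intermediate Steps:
m(X) = 2*X
c(A) = -112 (c(A) = 2*(-56) = -112)
f = 0 (f = -1/3*0 = 0)
p = -15 (p = -9 - 6 = -15)
W(n, M) = -3*M
x(I, o) = 0 (x(I, o) = -3*0 = 0)
U(y) = 4*y**2 (U(y) = (2*y)**2 = 4*y**2)
c(32) - U(x(-6, p)) = -112 - 4*0**2 = -112 - 4*0 = -112 - 1*0 = -112 + 0 = -112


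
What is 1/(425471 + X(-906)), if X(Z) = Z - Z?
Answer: 1/425471 ≈ 2.3503e-6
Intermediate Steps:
X(Z) = 0
1/(425471 + X(-906)) = 1/(425471 + 0) = 1/425471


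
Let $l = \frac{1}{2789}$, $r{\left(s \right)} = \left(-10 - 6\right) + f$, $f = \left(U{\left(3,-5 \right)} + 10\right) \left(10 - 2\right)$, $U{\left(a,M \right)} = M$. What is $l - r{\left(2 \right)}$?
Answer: $- \frac{66935}{2789} \approx -24.0$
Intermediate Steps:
$f = 40$ ($f = \left(-5 + 10\right) \left(10 - 2\right) = 5 \cdot 8 = 40$)
$r{\left(s \right)} = 24$ ($r{\left(s \right)} = \left(-10 - 6\right) + 40 = -16 + 40 = 24$)
$l = \frac{1}{2789} \approx 0.00035855$
$l - r{\left(2 \right)} = \frac{1}{2789} - 24 = - \frac{66935}{2789}$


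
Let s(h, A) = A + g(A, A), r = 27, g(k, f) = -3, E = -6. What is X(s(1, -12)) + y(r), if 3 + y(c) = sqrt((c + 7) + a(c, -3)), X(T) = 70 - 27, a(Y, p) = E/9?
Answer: 40 + 10*sqrt(3)/3 ≈ 45.773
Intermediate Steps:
a(Y, p) = -2/3 (a(Y, p) = -6/9 = -6*1/9 = -2/3)
s(h, A) = -3 + A (s(h, A) = A - 3 = -3 + A)
X(T) = 43
y(c) = -3 + sqrt(19/3 + c) (y(c) = -3 + sqrt((c + 7) - 2/3) = -3 + sqrt((7 + c) - 2/3) = -3 + sqrt(19/3 + c))
X(s(1, -12)) + y(r) = 43 + (-3 + sqrt(57 + 9*27)/3) = 43 + (-3 + sqrt(57 + 243)/3) = 43 + (-3 + sqrt(300)/3) = 43 + (-3 + (10*sqrt(3))/3) = 43 + (-3 + 10*sqrt(3)/3) = 40 + 10*sqrt(3)/3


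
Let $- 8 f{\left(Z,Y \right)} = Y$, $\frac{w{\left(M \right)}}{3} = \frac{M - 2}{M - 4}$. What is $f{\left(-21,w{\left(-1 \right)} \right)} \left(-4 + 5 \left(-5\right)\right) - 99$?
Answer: $- \frac{3699}{40} \approx -92.475$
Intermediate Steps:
$w{\left(M \right)} = \frac{3 \left(-2 + M\right)}{-4 + M}$ ($w{\left(M \right)} = 3 \frac{M - 2}{M - 4} = 3 \frac{-2 + M}{-4 + M} = \frac{3 \left(-2 + M\right)}{-4 + M}$)
$f{\left(Z,Y \right)} = - \frac{Y}{8}$
$f{\left(-21,w{\left(-1 \right)} \right)} \left(-4 + 5 \left(-5\right)\right) - 99 = - \frac{3 \frac{1}{-4 - 1} \left(-2 - 1\right)}{8} \left(-4 + 5 \left(-5\right)\right) - 99 = - \frac{3 \frac{1}{-5} \left(-3\right)}{8} \left(-4 - 25\right) - 99 = - \frac{3 \left(- \frac{1}{5}\right) \left(-3\right)}{8} \left(-29\right) - 99 = \left(- \frac{1}{8}\right) \frac{9}{5} \left(-29\right) - 99 = \left(- \frac{9}{40}\right) \left(-29\right) - 99 = \frac{261}{40} - 99 = - \frac{3699}{40}$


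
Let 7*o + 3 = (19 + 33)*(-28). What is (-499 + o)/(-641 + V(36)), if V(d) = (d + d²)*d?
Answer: -4952/331177 ≈ -0.014953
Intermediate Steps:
o = -1459/7 (o = -3/7 + ((19 + 33)*(-28))/7 = -3/7 + (52*(-28))/7 = -3/7 + (⅐)*(-1456) = -3/7 - 208 = -1459/7 ≈ -208.43)
V(d) = d*(d + d²)
(-499 + o)/(-641 + V(36)) = (-499 - 1459/7)/(-641 + 36²*(1 + 36)) = -4952/(7*(-641 + 1296*37)) = -4952/(7*(-641 + 47952)) = -4952/7/47311 = -4952/7*1/47311 = -4952/331177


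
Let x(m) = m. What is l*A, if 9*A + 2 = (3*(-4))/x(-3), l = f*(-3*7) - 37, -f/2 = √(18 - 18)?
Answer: -74/9 ≈ -8.2222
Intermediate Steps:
f = 0 (f = -2*√(18 - 18) = -2*√0 = -2*0 = 0)
l = -37 (l = 0*(-3*7) - 37 = 0*(-21) - 37 = 0 - 37 = -37)
A = 2/9 (A = -2/9 + ((3*(-4))/(-3))/9 = -2/9 + (-12*(-⅓))/9 = -2/9 + (⅑)*4 = -2/9 + 4/9 = 2/9 ≈ 0.22222)
l*A = -37*2/9 = -74/9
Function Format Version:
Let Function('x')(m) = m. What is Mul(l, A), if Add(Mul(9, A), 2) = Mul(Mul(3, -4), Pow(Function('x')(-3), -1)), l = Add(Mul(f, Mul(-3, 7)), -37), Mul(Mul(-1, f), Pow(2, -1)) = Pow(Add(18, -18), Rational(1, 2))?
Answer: Rational(-74, 9) ≈ -8.2222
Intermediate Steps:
f = 0 (f = Mul(-2, Pow(Add(18, -18), Rational(1, 2))) = Mul(-2, Pow(0, Rational(1, 2))) = Mul(-2, 0) = 0)
l = -37 (l = Add(Mul(0, Mul(-3, 7)), -37) = Add(Mul(0, -21), -37) = Add(0, -37) = -37)
A = Rational(2, 9) (A = Add(Rational(-2, 9), Mul(Rational(1, 9), Mul(Mul(3, -4), Pow(-3, -1)))) = Add(Rational(-2, 9), Mul(Rational(1, 9), Mul(-12, Rational(-1, 3)))) = Add(Rational(-2, 9), Mul(Rational(1, 9), 4)) = Add(Rational(-2, 9), Rational(4, 9)) = Rational(2, 9) ≈ 0.22222)
Mul(l, A) = Mul(-37, Rational(2, 9)) = Rational(-74, 9)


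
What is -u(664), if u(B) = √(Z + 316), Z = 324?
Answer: -8*√10 ≈ -25.298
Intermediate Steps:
u(B) = 8*√10 (u(B) = √(324 + 316) = √640 = 8*√10)
-u(664) = -8*√10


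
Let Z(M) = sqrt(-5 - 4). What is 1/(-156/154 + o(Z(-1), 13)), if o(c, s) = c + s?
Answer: 71071/905290 - 17787*I/905290 ≈ 0.078506 - 0.019648*I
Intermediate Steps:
Z(M) = 3*I (Z(M) = sqrt(-9) = 3*I)
1/(-156/154 + o(Z(-1), 13)) = 1/(-156/154 + (3*I + 13)) = 1/(-156*1/154 + (13 + 3*I)) = 1/(-78/77 + (13 + 3*I)) = 1/(923/77 + 3*I) = 5929*(923/77 - 3*I)/905290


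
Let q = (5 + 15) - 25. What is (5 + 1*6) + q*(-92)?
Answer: 471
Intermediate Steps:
q = -5 (q = 20 - 25 = -5)
(5 + 1*6) + q*(-92) = (5 + 1*6) - 5*(-92) = (5 + 6) + 460 = 11 + 460 = 471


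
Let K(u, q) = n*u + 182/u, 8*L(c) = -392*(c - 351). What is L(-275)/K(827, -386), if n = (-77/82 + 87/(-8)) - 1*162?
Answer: -8320506544/38991416523 ≈ -0.21339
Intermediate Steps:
L(c) = 17199 - 49*c (L(c) = (-392*(c - 351))/8 = (-392*(-351 + c))/8 = (137592 - 392*c)/8 = 17199 - 49*c)
n = -57011/328 (n = (-77*1/82 + 87*(-⅛)) - 162 = (-77/82 - 87/8) - 162 = -3875/328 - 162 = -57011/328 ≈ -173.81)
K(u, q) = 182/u - 57011*u/328 (K(u, q) = -57011*u/328 + 182/u = 182/u - 57011*u/328)
L(-275)/K(827, -386) = (17199 - 49*(-275))/(182/827 - 57011/328*827) = (17199 + 13475)/(182*(1/827) - 47148097/328) = 30674/(182/827 - 47148097/328) = 30674/(-38991416523/271256) = 30674*(-271256/38991416523) = -8320506544/38991416523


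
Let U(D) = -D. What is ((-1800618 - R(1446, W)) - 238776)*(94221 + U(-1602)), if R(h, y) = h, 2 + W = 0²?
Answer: -195559411320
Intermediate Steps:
W = -2 (W = -2 + 0² = -2 + 0 = -2)
((-1800618 - R(1446, W)) - 238776)*(94221 + U(-1602)) = ((-1800618 - 1*1446) - 238776)*(94221 - 1*(-1602)) = ((-1800618 - 1446) - 238776)*(94221 + 1602) = (-1802064 - 238776)*95823 = -2040840*95823 = -195559411320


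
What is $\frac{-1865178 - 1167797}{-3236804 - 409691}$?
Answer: $\frac{606595}{729299} \approx 0.83175$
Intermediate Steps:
$\frac{-1865178 - 1167797}{-3236804 - 409691} = \frac{-1865178 - 1167797}{-3646495} = \left(-3032975\right) \left(- \frac{1}{3646495}\right) = \frac{606595}{729299}$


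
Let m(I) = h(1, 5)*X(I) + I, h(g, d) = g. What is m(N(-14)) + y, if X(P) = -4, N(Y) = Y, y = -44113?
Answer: -44131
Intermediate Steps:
m(I) = -4 + I (m(I) = 1*(-4) + I = -4 + I)
m(N(-14)) + y = (-4 - 14) - 44113 = -18 - 44113 = -44131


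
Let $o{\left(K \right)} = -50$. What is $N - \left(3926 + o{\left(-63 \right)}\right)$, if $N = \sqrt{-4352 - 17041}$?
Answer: $-3876 + 3 i \sqrt{2377} \approx -3876.0 + 146.26 i$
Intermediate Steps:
$N = 3 i \sqrt{2377}$ ($N = \sqrt{-21393} = 3 i \sqrt{2377} \approx 146.26 i$)
$N - \left(3926 + o{\left(-63 \right)}\right) = 3 i \sqrt{2377} - \left(3926 - 50\right) = 3 i \sqrt{2377} - 3876 = -3876 + 3 i \sqrt{2377}$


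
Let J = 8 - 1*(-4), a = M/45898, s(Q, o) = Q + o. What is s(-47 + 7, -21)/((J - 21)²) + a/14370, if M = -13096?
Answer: -3352822553/4451991255 ≈ -0.75311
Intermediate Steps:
a = -6548/22949 (a = -13096/45898 = -13096*1/45898 = -6548/22949 ≈ -0.28533)
J = 12 (J = 8 + 4 = 12)
s(-47 + 7, -21)/((J - 21)²) + a/14370 = ((-47 + 7) - 21)/((12 - 21)²) - 6548/22949/14370 = (-40 - 21)/((-9)²) - 6548/22949*1/14370 = -61/81 - 3274/164888565 = -3352822553/4451991255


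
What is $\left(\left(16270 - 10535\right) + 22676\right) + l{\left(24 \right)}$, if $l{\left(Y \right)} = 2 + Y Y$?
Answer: $28989$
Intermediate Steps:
$l{\left(Y \right)} = 2 + Y^{2}$
$\left(\left(16270 - 10535\right) + 22676\right) + l{\left(24 \right)} = \left(\left(16270 - 10535\right) + 22676\right) + \left(2 + 24^{2}\right) = \left(5735 + 22676\right) + \left(2 + 576\right) = 28411 + 578 = 28989$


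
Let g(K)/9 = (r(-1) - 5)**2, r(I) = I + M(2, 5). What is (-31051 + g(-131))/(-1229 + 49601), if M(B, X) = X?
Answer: -15521/24186 ≈ -0.64174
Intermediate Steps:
r(I) = 5 + I (r(I) = I + 5 = 5 + I)
g(K) = 9 (g(K) = 9*((5 - 1) - 5)**2 = 9*(4 - 5)**2 = 9*(-1)**2 = 9*1 = 9)
(-31051 + g(-131))/(-1229 + 49601) = (-31051 + 9)/(-1229 + 49601) = -31042/48372 = -31042*1/48372 = -15521/24186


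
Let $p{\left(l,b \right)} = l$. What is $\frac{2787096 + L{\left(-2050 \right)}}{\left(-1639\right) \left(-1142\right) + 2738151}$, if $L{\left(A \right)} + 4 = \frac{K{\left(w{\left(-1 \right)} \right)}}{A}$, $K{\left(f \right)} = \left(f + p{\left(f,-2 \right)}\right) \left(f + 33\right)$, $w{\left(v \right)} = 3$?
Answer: $\frac{2856769192}{4725136225} \approx 0.60459$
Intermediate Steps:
$K{\left(f \right)} = 2 f \left(33 + f\right)$ ($K{\left(f \right)} = \left(f + f\right) \left(f + 33\right) = 2 f \left(33 + f\right)$)
$L{\left(A \right)} = -4 + \frac{216}{A}$ ($L{\left(A \right)} = -4 + \frac{2 \cdot 3 \left(33 + 3\right)}{A} = -4 + \frac{2 \cdot 3 \cdot 36}{A} = -4 + \frac{216}{A}$)
$\frac{2787096 + L{\left(-2050 \right)}}{\left(-1639\right) \left(-1142\right) + 2738151} = \frac{2787096 - \left(4 - \frac{216}{-2050}\right)}{\left(-1639\right) \left(-1142\right) + 2738151} = \frac{2787096 + \left(-4 + 216 \left(- \frac{1}{2050}\right)\right)}{1871738 + 2738151} = \frac{2787096 - \frac{4208}{1025}}{4609889} = \left(2787096 - \frac{4208}{1025}\right) \frac{1}{4609889} = \frac{2856769192}{1025} \cdot \frac{1}{4609889} = \frac{2856769192}{4725136225}$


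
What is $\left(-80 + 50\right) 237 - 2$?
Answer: $-7112$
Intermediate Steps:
$\left(-80 + 50\right) 237 - 2 = \left(-30\right) 237 - 2 = -7110 - 2 = -7112$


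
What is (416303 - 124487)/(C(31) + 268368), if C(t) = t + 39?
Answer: 145908/134219 ≈ 1.0871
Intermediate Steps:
C(t) = 39 + t
(416303 - 124487)/(C(31) + 268368) = (416303 - 124487)/((39 + 31) + 268368) = 291816/(70 + 268368) = 291816/268438 = 291816*(1/268438) = 145908/134219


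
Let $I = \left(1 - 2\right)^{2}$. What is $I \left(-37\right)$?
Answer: $-37$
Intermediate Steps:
$I = 1$ ($I = \left(-1\right)^{2} = 1$)
$I \left(-37\right) = 1 \left(-37\right) = -37$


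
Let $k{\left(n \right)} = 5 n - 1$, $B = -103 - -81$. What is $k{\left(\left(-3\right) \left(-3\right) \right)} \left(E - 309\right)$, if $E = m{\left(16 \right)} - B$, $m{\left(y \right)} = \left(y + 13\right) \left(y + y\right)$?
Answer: $28204$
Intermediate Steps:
$m{\left(y \right)} = 2 y \left(13 + y\right)$ ($m{\left(y \right)} = \left(13 + y\right) 2 y = 2 y \left(13 + y\right)$)
$B = -22$ ($B = -103 + 81 = -22$)
$k{\left(n \right)} = -1 + 5 n$
$E = 950$ ($E = 2 \cdot 16 \left(13 + 16\right) - -22 = 2 \cdot 16 \cdot 29 + 22 = 928 + 22 = 950$)
$k{\left(\left(-3\right) \left(-3\right) \right)} \left(E - 309\right) = \left(-1 + 5 \left(\left(-3\right) \left(-3\right)\right)\right) \left(950 - 309\right) = \left(-1 + 5 \cdot 9\right) 641 = \left(-1 + 45\right) 641 = 44 \cdot 641 = 28204$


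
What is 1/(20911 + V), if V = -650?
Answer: 1/20261 ≈ 4.9356e-5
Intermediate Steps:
1/(20911 + V) = 1/(20911 - 650) = 1/20261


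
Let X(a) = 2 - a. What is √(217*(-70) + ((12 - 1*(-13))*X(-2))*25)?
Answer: 3*I*√1410 ≈ 112.65*I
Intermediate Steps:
√(217*(-70) + ((12 - 1*(-13))*X(-2))*25) = √(217*(-70) + ((12 - 1*(-13))*(2 - 1*(-2)))*25) = √(-15190 + ((12 + 13)*(2 + 2))*25) = √(-15190 + (25*4)*25) = √(-15190 + 100*25) = √(-15190 + 2500) = √(-12690) = 3*I*√1410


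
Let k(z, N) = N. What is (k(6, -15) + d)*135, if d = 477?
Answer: 62370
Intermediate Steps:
(k(6, -15) + d)*135 = (-15 + 477)*135 = 462*135 = 62370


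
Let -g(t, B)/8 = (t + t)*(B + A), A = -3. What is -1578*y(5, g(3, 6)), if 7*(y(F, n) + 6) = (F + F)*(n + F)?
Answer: 2259696/7 ≈ 3.2281e+5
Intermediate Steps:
g(t, B) = -16*t*(-3 + B) (g(t, B) = -8*(t + t)*(B - 3) = -8*2*t*(-3 + B) = -16*t*(-3 + B))
y(F, n) = -6 + 2*F*(F + n)/7 (y(F, n) = -6 + ((F + F)*(n + F))/7 = -6 + ((2*F)*(F + n))/7 = -6 + (2*F*(F + n))/7 = -6 + 2*F*(F + n)/7)
-1578*y(5, g(3, 6)) = -1578*(-6 + (2/7)*5² + (2/7)*5*(16*3*(3 - 1*6))) = -1578*(-6 + (2/7)*25 + (2/7)*5*(16*3*(3 - 6))) = -1578*(-6 + 50/7 + (2/7)*5*(16*3*(-3))) = -1578*(-6 + 50/7 + (2/7)*5*(-144)) = -1578*(-6 + 50/7 - 1440/7) = -1578*(-1432/7) = 2259696/7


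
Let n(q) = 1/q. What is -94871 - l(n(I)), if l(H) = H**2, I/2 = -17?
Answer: -109670877/1156 ≈ -94871.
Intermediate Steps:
I = -34 (I = 2*(-17) = -34)
-94871 - l(n(I)) = -94871 - (1/(-34))**2 = -94871 - (-1/34)**2 = -94871 - 1*1/1156 = -94871 - 1/1156 = -109670877/1156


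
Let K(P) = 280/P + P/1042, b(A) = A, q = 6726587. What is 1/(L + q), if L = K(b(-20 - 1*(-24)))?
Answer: 521/3504588299 ≈ 1.4866e-7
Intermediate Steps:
K(P) = 280/P + P/1042 (K(P) = 280/P + P*(1/1042) = 280/P + P/1042)
L = 36472/521 (L = 280/(-20 - 1*(-24)) + (-20 - 1*(-24))/1042 = 280/(-20 + 24) + (-20 + 24)/1042 = 280/4 + (1/1042)*4 = 280*(¼) + 2/521 = 70 + 2/521 = 36472/521 ≈ 70.004)
1/(L + q) = 1/(36472/521 + 6726587) = 1/(3504588299/521) = 521/3504588299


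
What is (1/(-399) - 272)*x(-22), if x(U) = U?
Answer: 2387638/399 ≈ 5984.1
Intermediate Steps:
(1/(-399) - 272)*x(-22) = (1/(-399) - 272)*(-22) = (-1/399 - 272)*(-22) = -108529/399*(-22) = 2387638/399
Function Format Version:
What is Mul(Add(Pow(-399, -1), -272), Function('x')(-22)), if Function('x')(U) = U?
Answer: Rational(2387638, 399) ≈ 5984.1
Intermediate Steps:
Mul(Add(Pow(-399, -1), -272), Function('x')(-22)) = Mul(Add(Pow(-399, -1), -272), -22) = Mul(Add(Rational(-1, 399), -272), -22) = Mul(Rational(-108529, 399), -22) = Rational(2387638, 399)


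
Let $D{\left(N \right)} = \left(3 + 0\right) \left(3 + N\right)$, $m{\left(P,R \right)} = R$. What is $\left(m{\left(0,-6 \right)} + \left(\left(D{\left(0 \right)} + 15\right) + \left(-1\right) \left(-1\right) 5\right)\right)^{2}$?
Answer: $529$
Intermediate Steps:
$D{\left(N \right)} = 9 + 3 N$ ($D{\left(N \right)} = 3 \left(3 + N\right) = 9 + 3 N$)
$\left(m{\left(0,-6 \right)} + \left(\left(D{\left(0 \right)} + 15\right) + \left(-1\right) \left(-1\right) 5\right)\right)^{2} = \left(-6 + \left(\left(\left(9 + 3 \cdot 0\right) + 15\right) + \left(-1\right) \left(-1\right) 5\right)\right)^{2} = \left(-6 + \left(\left(\left(9 + 0\right) + 15\right) + 1 \cdot 5\right)\right)^{2} = \left(-6 + \left(\left(9 + 15\right) + 5\right)\right)^{2} = \left(-6 + \left(24 + 5\right)\right)^{2} = \left(-6 + 29\right)^{2} = 23^{2} = 529$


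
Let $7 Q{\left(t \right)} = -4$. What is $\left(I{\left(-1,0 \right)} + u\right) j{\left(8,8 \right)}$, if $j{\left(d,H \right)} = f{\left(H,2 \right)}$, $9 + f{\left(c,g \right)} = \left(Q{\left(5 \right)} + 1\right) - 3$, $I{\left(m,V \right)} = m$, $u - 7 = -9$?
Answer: $\frac{243}{7} \approx 34.714$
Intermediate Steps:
$u = -2$ ($u = 7 - 9 = -2$)
$Q{\left(t \right)} = - \frac{4}{7}$ ($Q{\left(t \right)} = \frac{1}{7} \left(-4\right) = - \frac{4}{7}$)
$f{\left(c,g \right)} = - \frac{81}{7}$ ($f{\left(c,g \right)} = -9 + \left(\left(- \frac{4}{7} + 1\right) - 3\right) = -9 + \left(\frac{3}{7} - 3\right) = -9 - \frac{18}{7} = - \frac{81}{7}$)
$j{\left(d,H \right)} = - \frac{81}{7}$
$\left(I{\left(-1,0 \right)} + u\right) j{\left(8,8 \right)} = \left(-1 - 2\right) \left(- \frac{81}{7}\right) = \left(-3\right) \left(- \frac{81}{7}\right) = \frac{243}{7}$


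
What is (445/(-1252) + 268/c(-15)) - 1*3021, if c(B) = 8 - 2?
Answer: -11180443/3756 ≈ -2976.7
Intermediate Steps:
c(B) = 6
(445/(-1252) + 268/c(-15)) - 1*3021 = (445/(-1252) + 268/6) - 1*3021 = (445*(-1/1252) + 268*(⅙)) - 3021 = (-445/1252 + 134/3) - 3021 = 166433/3756 - 3021 = -11180443/3756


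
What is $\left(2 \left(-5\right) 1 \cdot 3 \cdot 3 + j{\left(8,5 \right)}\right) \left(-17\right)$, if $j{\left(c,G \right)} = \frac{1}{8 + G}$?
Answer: $\frac{19873}{13} \approx 1528.7$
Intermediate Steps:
$\left(2 \left(-5\right) 1 \cdot 3 \cdot 3 + j{\left(8,5 \right)}\right) \left(-17\right) = \left(2 \left(-5\right) 1 \cdot 3 \cdot 3 + \frac{1}{8 + 5}\right) \left(-17\right) = \left(2 \left(\left(-5\right) 3\right) 3 + \frac{1}{13}\right) \left(-17\right) = \left(2 \left(-15\right) 3 + \frac{1}{13}\right) \left(-17\right) = \left(\left(-30\right) 3 + \frac{1}{13}\right) \left(-17\right) = \left(-90 + \frac{1}{13}\right) \left(-17\right) = \left(- \frac{1169}{13}\right) \left(-17\right) = \frac{19873}{13}$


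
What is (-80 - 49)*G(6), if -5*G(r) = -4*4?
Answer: -2064/5 ≈ -412.80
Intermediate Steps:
G(r) = 16/5 (G(r) = -(-4)*4/5 = -⅕*(-16) = 16/5)
(-80 - 49)*G(6) = (-80 - 49)*(16/5) = -129*16/5 = -2064/5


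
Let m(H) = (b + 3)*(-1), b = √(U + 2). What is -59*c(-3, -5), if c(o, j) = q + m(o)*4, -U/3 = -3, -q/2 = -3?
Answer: 354 + 236*√11 ≈ 1136.7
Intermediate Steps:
q = 6 (q = -2*(-3) = 6)
U = 9 (U = -3*(-3) = 9)
b = √11 (b = √(9 + 2) = √11 ≈ 3.3166)
m(H) = -3 - √11 (m(H) = (√11 + 3)*(-1) = (3 + √11)*(-1) = -3 - √11)
c(o, j) = -6 - 4*√11 (c(o, j) = 6 + (-3 - √11)*4 = 6 + (-12 - 4*√11) = -6 - 4*√11)
-59*c(-3, -5) = -59*(-6 - 4*√11) = 354 + 236*√11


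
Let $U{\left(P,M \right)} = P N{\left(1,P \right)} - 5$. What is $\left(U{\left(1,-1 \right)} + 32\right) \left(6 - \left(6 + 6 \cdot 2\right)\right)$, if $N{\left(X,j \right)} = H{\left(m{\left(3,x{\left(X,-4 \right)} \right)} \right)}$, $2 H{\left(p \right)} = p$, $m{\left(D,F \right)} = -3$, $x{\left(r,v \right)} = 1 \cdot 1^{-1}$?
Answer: $-306$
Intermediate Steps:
$x{\left(r,v \right)} = 1$ ($x{\left(r,v \right)} = 1 \cdot 1 = 1$)
$H{\left(p \right)} = \frac{p}{2}$
$N{\left(X,j \right)} = - \frac{3}{2}$ ($N{\left(X,j \right)} = \frac{1}{2} \left(-3\right) = - \frac{3}{2}$)
$U{\left(P,M \right)} = -5 - \frac{3 P}{2}$ ($U{\left(P,M \right)} = P \left(- \frac{3}{2}\right) - 5 = - \frac{3 P}{2} - 5 = -5 - \frac{3 P}{2}$)
$\left(U{\left(1,-1 \right)} + 32\right) \left(6 - \left(6 + 6 \cdot 2\right)\right) = \left(\left(-5 - \frac{3}{2}\right) + 32\right) \left(6 - \left(6 + 6 \cdot 2\right)\right) = \left(\left(-5 - \frac{3}{2}\right) + 32\right) \left(6 - \left(6 + 12\right)\right) = \left(- \frac{13}{2} + 32\right) \left(6 - 18\right) = \frac{51 \left(6 - 18\right)}{2} = \frac{51}{2} \left(-12\right) = -306$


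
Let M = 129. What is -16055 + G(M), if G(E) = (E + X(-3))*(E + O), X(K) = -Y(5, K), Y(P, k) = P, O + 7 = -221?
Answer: -28331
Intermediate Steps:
O = -228 (O = -7 - 221 = -228)
X(K) = -5 (X(K) = -1*5 = -5)
G(E) = (-228 + E)*(-5 + E) (G(E) = (E - 5)*(E - 228) = (-5 + E)*(-228 + E) = (-228 + E)*(-5 + E))
-16055 + G(M) = -16055 + (1140 + 129² - 233*129) = -16055 + (1140 + 16641 - 30057) = -16055 - 12276 = -28331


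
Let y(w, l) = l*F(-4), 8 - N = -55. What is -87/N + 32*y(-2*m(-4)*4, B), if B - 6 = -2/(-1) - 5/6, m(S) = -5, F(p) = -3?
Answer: -14477/21 ≈ -689.38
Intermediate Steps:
N = 63 (N = 8 - 1*(-55) = 8 + 55 = 63)
B = 43/6 (B = 6 + (-2/(-1) - 5/6) = 6 + (-2*(-1) - 5*⅙) = 6 + (2 - ⅚) = 6 + 7/6 = 43/6 ≈ 7.1667)
y(w, l) = -3*l (y(w, l) = l*(-3) = -3*l)
-87/N + 32*y(-2*m(-4)*4, B) = -87/63 + 32*(-3*43/6) = -87*1/63 + 32*(-43/2) = -29/21 - 688 = -14477/21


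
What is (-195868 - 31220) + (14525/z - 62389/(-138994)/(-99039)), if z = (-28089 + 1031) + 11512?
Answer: -1349939902795578342/5944542858451 ≈ -2.2709e+5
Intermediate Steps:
z = -15546 (z = -27058 + 11512 = -15546)
(-195868 - 31220) + (14525/z - 62389/(-138994)/(-99039)) = (-195868 - 31220) + (14525/(-15546) - 62389/(-138994)/(-99039)) = -227088 + (14525*(-1/15546) - 62389*(-1/138994)*(-1/99039)) = -227088 + (-14525/15546 + (62389/138994)*(-1/99039)) = -227088 + (-14525/15546 - 62389/13765826766) = -227088 - 5554155657654/5944542858451 = -1349939902795578342/5944542858451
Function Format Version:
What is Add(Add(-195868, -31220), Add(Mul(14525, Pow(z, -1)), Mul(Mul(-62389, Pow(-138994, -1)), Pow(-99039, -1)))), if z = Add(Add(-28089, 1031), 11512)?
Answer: Rational(-1349939902795578342, 5944542858451) ≈ -2.2709e+5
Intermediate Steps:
z = -15546 (z = Add(-27058, 11512) = -15546)
Add(Add(-195868, -31220), Add(Mul(14525, Pow(z, -1)), Mul(Mul(-62389, Pow(-138994, -1)), Pow(-99039, -1)))) = Add(Add(-195868, -31220), Add(Mul(14525, Pow(-15546, -1)), Mul(Mul(-62389, Pow(-138994, -1)), Pow(-99039, -1)))) = Add(-227088, Add(Mul(14525, Rational(-1, 15546)), Mul(Mul(-62389, Rational(-1, 138994)), Rational(-1, 99039)))) = Add(-227088, Add(Rational(-14525, 15546), Mul(Rational(62389, 138994), Rational(-1, 99039)))) = Add(-227088, Add(Rational(-14525, 15546), Rational(-62389, 13765826766))) = Add(-227088, Rational(-5554155657654, 5944542858451)) = Rational(-1349939902795578342, 5944542858451)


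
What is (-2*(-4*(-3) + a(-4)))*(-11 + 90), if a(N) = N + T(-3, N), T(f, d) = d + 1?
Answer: -790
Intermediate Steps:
T(f, d) = 1 + d
a(N) = 1 + 2*N (a(N) = N + (1 + N) = 1 + 2*N)
(-2*(-4*(-3) + a(-4)))*(-11 + 90) = (-2*(-4*(-3) + (1 + 2*(-4))))*(-11 + 90) = -2*(12 + (1 - 8))*79 = -2*(12 - 7)*79 = -2*5*79 = -10*79 = -790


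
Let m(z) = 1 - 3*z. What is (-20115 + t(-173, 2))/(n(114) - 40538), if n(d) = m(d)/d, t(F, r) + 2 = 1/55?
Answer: 18019068/36313145 ≈ 0.49621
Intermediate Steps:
t(F, r) = -109/55 (t(F, r) = -2 + 1/55 = -109/55)
n(d) = (1 - 3*d)/d
(-20115 + t(-173, 2))/(n(114) - 40538) = (-20115 - 109/55)/((-3 + 1/114) - 40538) = -1106434/(55*((-3 + 1/114) - 40538)) = -1106434/(55*(-341/114 - 40538)) = -1106434/(55*(-4621673/114)) = -1106434/55*(-114/4621673) = 18019068/36313145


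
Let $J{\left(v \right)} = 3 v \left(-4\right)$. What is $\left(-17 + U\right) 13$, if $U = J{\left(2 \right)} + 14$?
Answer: $-351$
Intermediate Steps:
$J{\left(v \right)} = - 12 v$
$U = -10$ ($U = \left(-12\right) 2 + 14 = -24 + 14 = -10$)
$\left(-17 + U\right) 13 = \left(-17 - 10\right) 13 = \left(-27\right) 13 = -351$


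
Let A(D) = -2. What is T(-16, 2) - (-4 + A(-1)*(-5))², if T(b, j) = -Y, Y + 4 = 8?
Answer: -40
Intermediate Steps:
Y = 4 (Y = -4 + 8 = 4)
T(b, j) = -4 (T(b, j) = -1*4 = -4)
T(-16, 2) - (-4 + A(-1)*(-5))² = -4 - (-4 - 2*(-5))² = -4 - (-4 + 10)² = -4 - 1*6² = -4 - 1*36 = -4 - 36 = -40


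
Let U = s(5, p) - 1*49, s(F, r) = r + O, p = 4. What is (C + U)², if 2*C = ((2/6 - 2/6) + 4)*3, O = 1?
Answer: 1444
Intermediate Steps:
s(F, r) = 1 + r (s(F, r) = r + 1 = 1 + r)
U = -44 (U = (1 + 4) - 1*49 = 5 - 49 = -44)
C = 6 (C = (((2/6 - 2/6) + 4)*3)/2 = (((2*(⅙) - 2*⅙) + 4)*3)/2 = (((⅓ - ⅓) + 4)*3)/2 = ((0 + 4)*3)/2 = (4*3)/2 = (½)*12 = 6)
(C + U)² = (6 - 44)² = (-38)² = 1444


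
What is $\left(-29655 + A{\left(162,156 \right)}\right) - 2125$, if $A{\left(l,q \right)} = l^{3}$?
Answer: $4219748$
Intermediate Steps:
$\left(-29655 + A{\left(162,156 \right)}\right) - 2125 = \left(-29655 + 162^{3}\right) - 2125 = \left(-29655 + 4251528\right) - 2125 = 4221873 - 2125 = 4219748$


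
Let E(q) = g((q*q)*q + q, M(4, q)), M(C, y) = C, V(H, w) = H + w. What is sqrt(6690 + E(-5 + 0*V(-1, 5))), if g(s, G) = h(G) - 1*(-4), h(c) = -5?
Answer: sqrt(6689) ≈ 81.786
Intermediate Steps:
g(s, G) = -1 (g(s, G) = -5 - 1*(-4) = -5 + 4 = -1)
E(q) = -1
sqrt(6690 + E(-5 + 0*V(-1, 5))) = sqrt(6690 - 1) = sqrt(6689)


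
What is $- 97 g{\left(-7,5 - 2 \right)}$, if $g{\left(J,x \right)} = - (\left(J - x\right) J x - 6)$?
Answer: $19788$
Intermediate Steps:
$g{\left(J,x \right)} = 6 - J x \left(J - x\right)$ ($g{\left(J,x \right)} = - (J \left(J - x\right) x - 6) = - (J x \left(J - x\right) - 6) = - (-6 + J x \left(J - x\right)) = 6 - J x \left(J - x\right)$)
$- 97 g{\left(-7,5 - 2 \right)} = - 97 \left(6 - 7 \left(5 - 2\right)^{2} - \left(5 - 2\right) \left(-7\right)^{2}\right) = - 97 \left(6 - 7 \cdot 3^{2} - 3 \cdot 49\right) = - 97 \left(6 - 63 - 147\right) = \left(-97\right) \left(-204\right) = 19788$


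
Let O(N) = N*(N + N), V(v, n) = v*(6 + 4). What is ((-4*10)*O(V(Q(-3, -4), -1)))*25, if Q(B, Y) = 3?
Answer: -1800000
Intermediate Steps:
V(v, n) = 10*v (V(v, n) = v*10 = 10*v)
O(N) = 2*N² (O(N) = N*(2*N) = 2*N²)
((-4*10)*O(V(Q(-3, -4), -1)))*25 = ((-4*10)*(2*(10*3)²))*25 = -80*30²*25 = -80*900*25 = -40*1800*25 = -72000*25 = -1800000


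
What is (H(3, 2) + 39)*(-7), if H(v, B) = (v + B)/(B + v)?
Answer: -280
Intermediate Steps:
H(v, B) = 1 (H(v, B) = (B + v)/(B + v) = 1)
(H(3, 2) + 39)*(-7) = (1 + 39)*(-7) = 40*(-7) = -280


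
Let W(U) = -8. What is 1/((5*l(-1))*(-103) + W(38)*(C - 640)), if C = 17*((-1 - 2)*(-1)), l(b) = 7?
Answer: 1/1107 ≈ 0.00090334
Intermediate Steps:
C = 51 (C = 17*(-3*(-1)) = 17*3 = 51)
1/((5*l(-1))*(-103) + W(38)*(C - 640)) = 1/((5*7)*(-103) - 8*(51 - 640)) = 1/(35*(-103) - 8*(-589)) = 1/(-3605 + 4712) = 1/1107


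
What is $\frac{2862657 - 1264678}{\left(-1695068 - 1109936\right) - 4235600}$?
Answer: $- \frac{1597979}{7040604} \approx -0.22697$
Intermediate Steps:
$\frac{2862657 - 1264678}{\left(-1695068 - 1109936\right) - 4235600} = \frac{1597979}{\left(-1695068 - 1109936\right) - 4235600} = \frac{1597979}{-2805004 - 4235600} = \frac{1597979}{-7040604} = 1597979 \left(- \frac{1}{7040604}\right) = - \frac{1597979}{7040604}$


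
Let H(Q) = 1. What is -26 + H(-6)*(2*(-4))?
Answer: -34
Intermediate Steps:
-26 + H(-6)*(2*(-4)) = -26 + 1*(2*(-4)) = -26 + 1*(-8) = -26 - 8 = -34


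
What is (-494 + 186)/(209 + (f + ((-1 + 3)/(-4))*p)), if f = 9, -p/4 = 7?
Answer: -77/58 ≈ -1.3276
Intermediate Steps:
p = -28 (p = -4*7 = -28)
(-494 + 186)/(209 + (f + ((-1 + 3)/(-4))*p)) = (-494 + 186)/(209 + (9 + ((-1 + 3)/(-4))*(-28))) = -308/(209 + (9 + (2*(-¼))*(-28))) = -308/(209 + (9 - ½*(-28))) = -308/(209 + (9 + 14)) = -308/(209 + 23) = -308/232 = -308*1/232 = -77/58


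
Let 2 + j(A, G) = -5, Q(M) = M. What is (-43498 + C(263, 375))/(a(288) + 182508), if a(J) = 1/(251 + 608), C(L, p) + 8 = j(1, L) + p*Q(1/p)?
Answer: -762792/3199477 ≈ -0.23841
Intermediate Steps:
j(A, G) = -7 (j(A, G) = -2 - 5 = -7)
C(L, p) = -14 (C(L, p) = -8 + (-7 + p/p) = -8 + (-7 + 1) = -8 - 6 = -14)
a(J) = 1/859
(-43498 + C(263, 375))/(a(288) + 182508) = (-43498 - 14)/(1/859 + 182508) = -43512/156774373/859 = -43512*859/156774373 = -762792/3199477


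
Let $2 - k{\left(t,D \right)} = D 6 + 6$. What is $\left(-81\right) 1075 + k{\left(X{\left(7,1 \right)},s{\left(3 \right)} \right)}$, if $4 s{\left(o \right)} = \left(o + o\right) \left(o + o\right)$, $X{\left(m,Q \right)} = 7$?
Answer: $-87133$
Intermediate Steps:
$s{\left(o \right)} = o^{2}$ ($s{\left(o \right)} = \frac{\left(o + o\right) \left(o + o\right)}{4} = \frac{2 o 2 o}{4} = \frac{4 o^{2}}{4} = o^{2}$)
$k{\left(t,D \right)} = -4 - 6 D$ ($k{\left(t,D \right)} = 2 - \left(D 6 + 6\right) = 2 - \left(6 D + 6\right) = 2 - \left(6 + 6 D\right) = -4 - 6 D$)
$\left(-81\right) 1075 + k{\left(X{\left(7,1 \right)},s{\left(3 \right)} \right)} = \left(-81\right) 1075 - \left(4 + 6 \cdot 3^{2}\right) = -87075 - 58 = -87133$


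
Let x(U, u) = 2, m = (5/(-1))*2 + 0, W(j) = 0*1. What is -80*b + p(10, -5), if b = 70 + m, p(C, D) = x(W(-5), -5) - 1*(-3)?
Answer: -4795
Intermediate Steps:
W(j) = 0
m = -10 (m = (5*(-1))*2 + 0 = -5*2 + 0 = -10 + 0 = -10)
p(C, D) = 5 (p(C, D) = 2 - 1*(-3) = 2 + 3 = 5)
b = 60 (b = 70 - 10 = 60)
-80*b + p(10, -5) = -80*60 + 5 = -4800 + 5 = -4795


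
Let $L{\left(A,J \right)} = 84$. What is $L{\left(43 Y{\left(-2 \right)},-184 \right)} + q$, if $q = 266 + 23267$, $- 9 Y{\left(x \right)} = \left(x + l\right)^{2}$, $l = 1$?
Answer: $23617$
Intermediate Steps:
$Y{\left(x \right)} = - \frac{\left(1 + x\right)^{2}}{9}$ ($Y{\left(x \right)} = - \frac{\left(x + 1\right)^{2}}{9} = - \frac{\left(1 + x\right)^{2}}{9}$)
$q = 23533$
$L{\left(43 Y{\left(-2 \right)},-184 \right)} + q = 84 + 23533 = 23617$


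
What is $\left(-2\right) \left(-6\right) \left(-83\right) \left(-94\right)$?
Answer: $93624$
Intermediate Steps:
$\left(-2\right) \left(-6\right) \left(-83\right) \left(-94\right) = 12 \left(-83\right) \left(-94\right) = \left(-996\right) \left(-94\right) = 93624$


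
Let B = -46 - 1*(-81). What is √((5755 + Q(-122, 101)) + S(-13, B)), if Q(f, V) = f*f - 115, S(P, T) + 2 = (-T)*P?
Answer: √20977 ≈ 144.83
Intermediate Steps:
B = 35 (B = -46 + 81 = 35)
S(P, T) = -2 - P*T (S(P, T) = -2 + (-T)*P = -2 - P*T)
Q(f, V) = -115 + f² (Q(f, V) = f² - 115 = -115 + f²)
√((5755 + Q(-122, 101)) + S(-13, B)) = √((5755 + (-115 + (-122)²)) + (-2 - 1*(-13)*35)) = √((5755 + (-115 + 14884)) + (-2 + 455)) = √((5755 + 14769) + 453) = √(20524 + 453) = √20977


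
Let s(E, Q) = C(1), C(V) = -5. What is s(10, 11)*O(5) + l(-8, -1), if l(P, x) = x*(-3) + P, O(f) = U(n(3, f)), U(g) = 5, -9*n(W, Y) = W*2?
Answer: -30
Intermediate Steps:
n(W, Y) = -2*W/9 (n(W, Y) = -W*2/9 = -2*W/9)
s(E, Q) = -5
O(f) = 5
l(P, x) = P - 3*x (l(P, x) = -3*x + P = P - 3*x)
s(10, 11)*O(5) + l(-8, -1) = -5*5 + (-8 - 3*(-1)) = -25 + (-8 + 3) = -25 - 5 = -30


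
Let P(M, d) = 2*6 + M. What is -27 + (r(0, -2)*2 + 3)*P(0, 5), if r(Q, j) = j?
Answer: -39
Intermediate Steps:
P(M, d) = 12 + M
-27 + (r(0, -2)*2 + 3)*P(0, 5) = -27 + (-2*2 + 3)*(12 + 0) = -27 + (-4 + 3)*12 = -27 - 1*12 = -27 - 12 = -39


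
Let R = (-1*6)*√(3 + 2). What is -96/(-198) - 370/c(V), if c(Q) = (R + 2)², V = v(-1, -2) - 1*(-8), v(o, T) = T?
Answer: -9949/5808 - 555*√5/1936 ≈ -2.3540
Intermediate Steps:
V = 6 (V = -2 - 1*(-8) = -2 + 8 = 6)
R = -6*√5 ≈ -13.416
c(Q) = (2 - 6*√5)² (c(Q) = (-6*√5 + 2)² = (2 - 6*√5)²)
-96/(-198) - 370/c(V) = -96/(-198) - 370/(184 - 24*√5) = -96*(-1/198) - 370/(184 - 24*√5) = 16/33 - 370/(184 - 24*√5)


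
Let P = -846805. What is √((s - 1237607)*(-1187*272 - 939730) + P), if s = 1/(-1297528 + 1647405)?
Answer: √191283289173342968416199/349877 ≈ 1.2500e+6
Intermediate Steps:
s = 1/349877 ≈ 2.8581e-6
√((s - 1237607)*(-1187*272 - 939730) + P) = √((1/349877 - 1237607)*(-1187*272 - 939730) - 846805) = √(-433010224338*(-322864 - 939730)/349877 - 846805) = √(-433010224338/349877*(-1262594) - 846805) = √(546716111187812772/349877 - 846805) = √(546715814910219787/349877) = √191283289173342968416199/349877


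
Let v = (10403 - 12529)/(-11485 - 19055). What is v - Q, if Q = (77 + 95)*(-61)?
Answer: 160213903/15270 ≈ 10492.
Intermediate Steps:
v = 1063/15270 (v = -2126/(-30540) = -2126*(-1/30540) = 1063/15270 ≈ 0.069614)
Q = -10492 (Q = 172*(-61) = -10492)
v - Q = 1063/15270 - 1*(-10492) = 1063/15270 + 10492 = 160213903/15270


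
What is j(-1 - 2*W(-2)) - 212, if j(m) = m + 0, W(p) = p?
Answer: -209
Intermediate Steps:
j(m) = m
j(-1 - 2*W(-2)) - 212 = (-1 - 2*(-2)) - 212 = (-1 + 4) - 212 = 3 - 212 = -209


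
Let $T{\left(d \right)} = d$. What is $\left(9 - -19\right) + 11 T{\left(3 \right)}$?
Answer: $61$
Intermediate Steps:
$\left(9 - -19\right) + 11 T{\left(3 \right)} = \left(9 - -19\right) + 11 \cdot 3 = \left(9 + 19\right) + 33 = 28 + 33 = 61$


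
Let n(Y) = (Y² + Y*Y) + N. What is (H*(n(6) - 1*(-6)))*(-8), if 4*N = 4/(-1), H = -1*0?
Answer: 0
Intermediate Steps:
H = 0
N = -1 (N = (4/(-1))/4 = (4*(-1))/4 = (¼)*(-4) = -1)
n(Y) = -1 + 2*Y² (n(Y) = (Y² + Y*Y) - 1 = (Y² + Y²) - 1 = 2*Y² - 1 = -1 + 2*Y²)
(H*(n(6) - 1*(-6)))*(-8) = (0*((-1 + 2*6²) - 1*(-6)))*(-8) = (0*((-1 + 2*36) + 6))*(-8) = (0*((-1 + 72) + 6))*(-8) = (0*(71 + 6))*(-8) = (0*77)*(-8) = 0*(-8) = 0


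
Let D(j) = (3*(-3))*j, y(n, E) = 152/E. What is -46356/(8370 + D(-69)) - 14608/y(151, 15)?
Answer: -82381418/56943 ≈ -1446.7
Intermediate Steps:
D(j) = -9*j
-46356/(8370 + D(-69)) - 14608/y(151, 15) = -46356/(8370 - 9*(-69)) - 14608/(152/15) = -46356/(8370 + 621) - 14608/(152*(1/15)) = -46356/8991 - 14608/152/15 = -46356*1/8991 - 14608*15/152 = -15452/2997 - 27390/19 = -82381418/56943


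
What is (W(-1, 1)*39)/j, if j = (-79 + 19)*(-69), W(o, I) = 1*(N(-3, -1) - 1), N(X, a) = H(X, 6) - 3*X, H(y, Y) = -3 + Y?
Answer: 143/1380 ≈ 0.10362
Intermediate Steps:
N(X, a) = 3 - 3*X (N(X, a) = (-3 + 6) - 3*X = 3 - 3*X)
W(o, I) = 11 (W(o, I) = 1*((3 - 3*(-3)) - 1) = 1*((3 + 9) - 1) = 1*(12 - 1) = 1*11 = 11)
j = 4140 (j = -60*(-69) = 4140)
(W(-1, 1)*39)/j = (11*39)/4140 = 429*(1/4140) = 143/1380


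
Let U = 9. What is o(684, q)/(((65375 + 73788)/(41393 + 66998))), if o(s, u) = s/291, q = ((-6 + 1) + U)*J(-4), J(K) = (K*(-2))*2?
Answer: 24713148/13498811 ≈ 1.8308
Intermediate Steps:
J(K) = -4*K (J(K) = -2*K*2 = -4*K)
q = 64 (q = ((-6 + 1) + 9)*(-4*(-4)) = (-5 + 9)*16 = 4*16 = 64)
o(s, u) = s/291 (o(s, u) = s*(1/291) = s/291)
o(684, q)/(((65375 + 73788)/(41393 + 66998))) = ((1/291)*684)/(((65375 + 73788)/(41393 + 66998))) = 228/(97*((139163/108391))) = 228/(97*((139163*(1/108391)))) = 228/(97*(139163/108391)) = (228/97)*(108391/139163) = 24713148/13498811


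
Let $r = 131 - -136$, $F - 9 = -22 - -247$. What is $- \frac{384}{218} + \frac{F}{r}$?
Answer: $- \frac{8586}{9701} \approx -0.88506$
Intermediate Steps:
$F = 234$ ($F = 9 - -225 = 9 + \left(-22 + 247\right) = 9 + 225 = 234$)
$r = 267$ ($r = 131 + 136 = 267$)
$- \frac{384}{218} + \frac{F}{r} = - \frac{384}{218} + \frac{234}{267} = \left(-384\right) \frac{1}{218} + 234 \cdot \frac{1}{267} = - \frac{192}{109} + \frac{78}{89} = - \frac{8586}{9701}$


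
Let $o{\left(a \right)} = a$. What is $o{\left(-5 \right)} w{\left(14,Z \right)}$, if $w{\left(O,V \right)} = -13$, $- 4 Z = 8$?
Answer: $65$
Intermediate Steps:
$Z = -2$ ($Z = \left(- \frac{1}{4}\right) 8 = -2$)
$o{\left(-5 \right)} w{\left(14,Z \right)} = \left(-5\right) \left(-13\right) = 65$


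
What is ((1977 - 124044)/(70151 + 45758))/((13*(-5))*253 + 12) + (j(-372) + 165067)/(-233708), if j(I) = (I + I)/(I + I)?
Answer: -78595468071790/111287811444919 ≈ -0.70624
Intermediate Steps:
j(I) = 1 (j(I) = (2*I)/((2*I)) = (2*I)*(1/(2*I)) = 1)
((1977 - 124044)/(70151 + 45758))/((13*(-5))*253 + 12) + (j(-372) + 165067)/(-233708) = ((1977 - 124044)/(70151 + 45758))/((13*(-5))*253 + 12) + (1 + 165067)/(-233708) = (-122067/115909)/(-65*253 + 12) + 165068*(-1/233708) = (-122067*1/115909)/(-16445 + 12) - 41267/58427 = -122067/115909/(-16433) - 41267/58427 = -122067/115909*(-1/16433) - 41267/58427 = 122067/1904732597 - 41267/58427 = -78595468071790/111287811444919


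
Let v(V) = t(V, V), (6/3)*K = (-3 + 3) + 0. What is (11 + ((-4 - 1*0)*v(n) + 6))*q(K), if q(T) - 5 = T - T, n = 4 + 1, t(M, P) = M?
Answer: -15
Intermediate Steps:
n = 5
K = 0 (K = ((-3 + 3) + 0)/2 = (0 + 0)/2 = (½)*0 = 0)
v(V) = V
q(T) = 5 (q(T) = 5 + (T - T) = 5 + 0 = 5)
(11 + ((-4 - 1*0)*v(n) + 6))*q(K) = (11 + ((-4 - 1*0)*5 + 6))*5 = (11 + ((-4 + 0)*5 + 6))*5 = (11 + (-4*5 + 6))*5 = (11 + (-20 + 6))*5 = (11 - 14)*5 = -3*5 = -15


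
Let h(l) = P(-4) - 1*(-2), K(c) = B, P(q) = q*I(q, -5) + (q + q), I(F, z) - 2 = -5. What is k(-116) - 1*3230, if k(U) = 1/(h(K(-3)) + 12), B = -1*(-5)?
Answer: -58139/18 ≈ -3229.9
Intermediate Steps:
I(F, z) = -3 (I(F, z) = 2 - 5 = -3)
B = 5
P(q) = -q (P(q) = q*(-3) + (q + q) = -3*q + 2*q = -q)
K(c) = 5
h(l) = 6 (h(l) = -1*(-4) - 1*(-2) = 4 + 2 = 6)
k(U) = 1/18 (k(U) = 1/(6 + 12) = 1/18)
k(-116) - 1*3230 = 1/18 - 1*3230 = 1/18 - 3230 = -58139/18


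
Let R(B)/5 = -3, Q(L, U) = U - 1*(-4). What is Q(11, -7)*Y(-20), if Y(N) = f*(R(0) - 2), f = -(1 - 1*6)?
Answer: 255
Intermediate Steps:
Q(L, U) = 4 + U (Q(L, U) = U + 4 = 4 + U)
R(B) = -15 (R(B) = 5*(-3) = -15)
f = 5 (f = -(1 - 6) = -1*(-5) = 5)
Y(N) = -85 (Y(N) = 5*(-15 - 2) = 5*(-17) = -85)
Q(11, -7)*Y(-20) = (4 - 7)*(-85) = -3*(-85) = 255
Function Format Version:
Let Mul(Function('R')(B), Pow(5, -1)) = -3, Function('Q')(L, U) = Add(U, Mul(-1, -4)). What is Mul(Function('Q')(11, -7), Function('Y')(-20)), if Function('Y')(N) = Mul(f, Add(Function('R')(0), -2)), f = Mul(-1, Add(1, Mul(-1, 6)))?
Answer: 255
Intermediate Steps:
Function('Q')(L, U) = Add(4, U) (Function('Q')(L, U) = Add(U, 4) = Add(4, U))
Function('R')(B) = -15 (Function('R')(B) = Mul(5, -3) = -15)
f = 5 (f = Mul(-1, Add(1, -6)) = Mul(-1, -5) = 5)
Function('Y')(N) = -85 (Function('Y')(N) = Mul(5, Add(-15, -2)) = Mul(5, -17) = -85)
Mul(Function('Q')(11, -7), Function('Y')(-20)) = Mul(Add(4, -7), -85) = Mul(-3, -85) = 255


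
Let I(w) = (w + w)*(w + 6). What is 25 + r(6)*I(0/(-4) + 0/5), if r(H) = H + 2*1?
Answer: 25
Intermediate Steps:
r(H) = 2 + H (r(H) = H + 2 = 2 + H)
I(w) = 2*w*(6 + w) (I(w) = (2*w)*(6 + w) = 2*w*(6 + w))
25 + r(6)*I(0/(-4) + 0/5) = 25 + (2 + 6)*(2*(0/(-4) + 0/5)*(6 + (0/(-4) + 0/5))) = 25 + 8*(2*(0*(-¼) + 0*(⅕))*(6 + (0*(-¼) + 0*(⅕)))) = 25 + 8*(2*(0 + 0)*(6 + (0 + 0))) = 25 + 8*(2*0*(6 + 0)) = 25 + 8*(2*0*6) = 25 + 8*0 = 25 + 0 = 25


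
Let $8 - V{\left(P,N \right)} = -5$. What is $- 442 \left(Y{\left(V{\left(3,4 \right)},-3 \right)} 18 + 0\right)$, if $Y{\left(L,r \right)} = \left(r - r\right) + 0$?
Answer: $0$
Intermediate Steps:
$V{\left(P,N \right)} = 13$ ($V{\left(P,N \right)} = 8 - -5 = 8 + 5 = 13$)
$Y{\left(L,r \right)} = 0$ ($Y{\left(L,r \right)} = 0 + 0 = 0$)
$- 442 \left(Y{\left(V{\left(3,4 \right)},-3 \right)} 18 + 0\right) = - 442 \left(0 \cdot 18 + 0\right) = - 442 \left(0 + 0\right) = \left(-442\right) 0 = 0$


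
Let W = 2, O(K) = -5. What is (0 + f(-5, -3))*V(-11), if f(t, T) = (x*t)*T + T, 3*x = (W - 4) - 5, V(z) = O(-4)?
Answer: 190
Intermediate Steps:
V(z) = -5
x = -7/3 (x = ((2 - 4) - 5)/3 = (-2 - 5)/3 = (1/3)*(-7) = -7/3 ≈ -2.3333)
f(t, T) = T - 7*T*t/3 (f(t, T) = (-7*t/3)*T + T = -7*T*t/3 + T = T - 7*T*t/3)
(0 + f(-5, -3))*V(-11) = (0 + (1/3)*(-3)*(3 - 7*(-5)))*(-5) = (0 + (1/3)*(-3)*(3 + 35))*(-5) = (0 + (1/3)*(-3)*38)*(-5) = (0 - 38)*(-5) = -38*(-5) = 190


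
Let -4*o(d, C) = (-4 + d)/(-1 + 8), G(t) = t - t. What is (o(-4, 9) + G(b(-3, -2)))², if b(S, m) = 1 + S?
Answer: 4/49 ≈ 0.081633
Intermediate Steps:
G(t) = 0
o(d, C) = ⅐ - d/28 (o(d, C) = -(-4 + d)/(4*(-1 + 8)) = -(-4 + d)/(4*7) = -(-4/7 + d/7)/4 = ⅐ - d/28)
(o(-4, 9) + G(b(-3, -2)))² = ((⅐ - 1/28*(-4)) + 0)² = ((⅐ + ⅐) + 0)² = (2/7 + 0)² = (2/7)² = 4/49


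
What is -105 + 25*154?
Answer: 3745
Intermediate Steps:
-105 + 25*154 = -105 + 3850 = 3745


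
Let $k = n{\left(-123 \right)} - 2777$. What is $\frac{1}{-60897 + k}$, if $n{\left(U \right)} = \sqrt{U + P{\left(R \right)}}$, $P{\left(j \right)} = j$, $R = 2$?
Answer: $- \frac{63674}{4054378397} - \frac{11 i}{4054378397} \approx -1.5705 \cdot 10^{-5} - 2.7131 \cdot 10^{-9} i$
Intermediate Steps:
$n{\left(U \right)} = \sqrt{2 + U}$ ($n{\left(U \right)} = \sqrt{U + 2} = \sqrt{2 + U}$)
$k = -2777 + 11 i$ ($k = \sqrt{2 - 123} - 2777 = \sqrt{-121} - 2777 = 11 i - 2777 = -2777 + 11 i \approx -2777.0 + 11.0 i$)
$\frac{1}{-60897 + k} = \frac{1}{-60897 - \left(2777 - 11 i\right)} = \frac{1}{-63674 + 11 i} = \frac{-63674 - 11 i}{4054378397}$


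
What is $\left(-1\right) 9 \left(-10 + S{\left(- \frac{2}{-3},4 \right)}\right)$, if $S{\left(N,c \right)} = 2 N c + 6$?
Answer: $-12$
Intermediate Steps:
$S{\left(N,c \right)} = 6 + 2 N c$ ($S{\left(N,c \right)} = 2 N c + 6 = 6 + 2 N c$)
$\left(-1\right) 9 \left(-10 + S{\left(- \frac{2}{-3},4 \right)}\right) = \left(-1\right) 9 \left(-10 + \left(6 + 2 \left(- \frac{2}{-3}\right) 4\right)\right) = - 9 \left(-10 + \left(6 + 2 \left(\left(-2\right) \left(- \frac{1}{3}\right)\right) 4\right)\right) = - 9 \left(-10 + \left(6 + 2 \cdot \frac{2}{3} \cdot 4\right)\right) = - 9 \left(-10 + \left(6 + \frac{16}{3}\right)\right) = - 9 \left(-10 + \frac{34}{3}\right) = \left(-9\right) \frac{4}{3} = -12$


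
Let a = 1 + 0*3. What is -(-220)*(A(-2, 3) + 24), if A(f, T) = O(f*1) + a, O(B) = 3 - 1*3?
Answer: 5500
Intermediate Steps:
O(B) = 0 (O(B) = 3 - 3 = 0)
a = 1 (a = 1 + 0 = 1)
A(f, T) = 1 (A(f, T) = 0 + 1 = 1)
-(-220)*(A(-2, 3) + 24) = -(-220)*(1 + 24) = -(-220)*25 = -10*(-550) = 5500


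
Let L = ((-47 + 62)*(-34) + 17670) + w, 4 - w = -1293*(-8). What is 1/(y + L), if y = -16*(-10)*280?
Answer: 1/51620 ≈ 1.9372e-5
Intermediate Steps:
w = -10340 (w = 4 - (-1293)*(-8) = 4 - 1*10344 = 4 - 10344 = -10340)
y = 44800 (y = 160*280 = 44800)
L = 6820 (L = ((-47 + 62)*(-34) + 17670) - 10340 = (15*(-34) + 17670) - 10340 = (-510 + 17670) - 10340 = 17160 - 10340 = 6820)
1/(y + L) = 1/(44800 + 6820) = 1/51620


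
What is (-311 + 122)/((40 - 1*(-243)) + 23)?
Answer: -21/34 ≈ -0.61765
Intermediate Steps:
(-311 + 122)/((40 - 1*(-243)) + 23) = -189/((40 + 243) + 23) = -189/(283 + 23) = -189/306 = -189*1/306 = -21/34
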